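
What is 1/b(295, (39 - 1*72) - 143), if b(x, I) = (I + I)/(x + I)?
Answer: -119/352 ≈ -0.33807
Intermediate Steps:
b(x, I) = 2*I/(I + x) (b(x, I) = (2*I)/(I + x) = 2*I/(I + x))
1/b(295, (39 - 1*72) - 143) = 1/(2*((39 - 1*72) - 143)/(((39 - 1*72) - 143) + 295)) = 1/(2*((39 - 72) - 143)/(((39 - 72) - 143) + 295)) = 1/(2*(-33 - 143)/((-33 - 143) + 295)) = 1/(2*(-176)/(-176 + 295)) = 1/(2*(-176)/119) = 1/(2*(-176)*(1/119)) = 1/(-352/119) = -119/352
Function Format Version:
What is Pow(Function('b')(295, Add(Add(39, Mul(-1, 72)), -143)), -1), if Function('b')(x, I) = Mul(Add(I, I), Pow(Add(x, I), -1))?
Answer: Rational(-119, 352) ≈ -0.33807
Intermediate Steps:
Function('b')(x, I) = Mul(2, I, Pow(Add(I, x), -1)) (Function('b')(x, I) = Mul(Mul(2, I), Pow(Add(I, x), -1)) = Mul(2, I, Pow(Add(I, x), -1)))
Pow(Function('b')(295, Add(Add(39, Mul(-1, 72)), -143)), -1) = Pow(Mul(2, Add(Add(39, Mul(-1, 72)), -143), Pow(Add(Add(Add(39, Mul(-1, 72)), -143), 295), -1)), -1) = Pow(Mul(2, Add(Add(39, -72), -143), Pow(Add(Add(Add(39, -72), -143), 295), -1)), -1) = Pow(Mul(2, Add(-33, -143), Pow(Add(Add(-33, -143), 295), -1)), -1) = Pow(Mul(2, -176, Pow(Add(-176, 295), -1)), -1) = Pow(Mul(2, -176, Pow(119, -1)), -1) = Pow(Mul(2, -176, Rational(1, 119)), -1) = Pow(Rational(-352, 119), -1) = Rational(-119, 352)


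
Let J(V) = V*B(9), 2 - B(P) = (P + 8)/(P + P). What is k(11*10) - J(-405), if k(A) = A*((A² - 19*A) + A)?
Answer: 2227255/2 ≈ 1.1136e+6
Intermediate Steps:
B(P) = 2 - (8 + P)/(2*P) (B(P) = 2 - (P + 8)/(P + P) = 2 - (8 + P)/(2*P))
J(V) = 19*V/18 (J(V) = V*(3/2 - 4/9) = V*(19/18) = 19*V/18)
k(A) = A*(A² - 18*A)
k(11*10) - J(-405) = (11*10)²*(-18 + 11*10) - 19*(-405)/18 = 110²*(-18 + 110) - 1*(-855/2) = 12100*92 + 855/2 = 1113200 + 855/2 = 2227255/2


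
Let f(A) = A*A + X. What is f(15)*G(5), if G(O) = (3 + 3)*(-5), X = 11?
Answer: -7080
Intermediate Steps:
G(O) = -30 (G(O) = 6*(-5) = -30)
f(A) = 11 + A**2 (f(A) = A*A + 11 = A**2 + 11 = 11 + A**2)
f(15)*G(5) = (11 + 15**2)*(-30) = (11 + 225)*(-30) = 236*(-30) = -7080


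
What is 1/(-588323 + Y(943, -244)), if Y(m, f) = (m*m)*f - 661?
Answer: -1/217565740 ≈ -4.5963e-9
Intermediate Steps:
Y(m, f) = -661 + f*m² (Y(m, f) = m²*f - 661 = f*m² - 661 = -661 + f*m²)
1/(-588323 + Y(943, -244)) = 1/(-588323 + (-661 - 244*943²)) = 1/(-588323 + (-661 - 244*889249)) = 1/(-588323 + (-661 - 216976756)) = 1/(-588323 - 216977417) = 1/(-217565740) = -1/217565740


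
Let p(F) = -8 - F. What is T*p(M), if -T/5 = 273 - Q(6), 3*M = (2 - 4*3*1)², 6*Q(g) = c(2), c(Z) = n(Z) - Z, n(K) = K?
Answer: 56420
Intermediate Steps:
c(Z) = 0 (c(Z) = Z - Z = 0)
Q(g) = 0 (Q(g) = (⅙)*0 = 0)
M = 100/3 (M = (2 - 4*3*1)²/3 = (2 - 12*1)²/3 = (2 - 12)²/3 = (⅓)*(-10)² = (⅓)*100 = 100/3 ≈ 33.333)
T = -1365 (T = -5*(273 - 1*0) = -5*(273 + 0) = -5*273 = -1365)
T*p(M) = -1365*(-8 - 1*100/3) = -1365*(-8 - 100/3) = -1365*(-124/3) = 56420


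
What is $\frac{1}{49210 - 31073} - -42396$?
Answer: $\frac{768936253}{18137} \approx 42396.0$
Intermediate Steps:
$\frac{1}{49210 - 31073} - -42396 = \frac{1}{18137} + 42396 = \frac{768936253}{18137}$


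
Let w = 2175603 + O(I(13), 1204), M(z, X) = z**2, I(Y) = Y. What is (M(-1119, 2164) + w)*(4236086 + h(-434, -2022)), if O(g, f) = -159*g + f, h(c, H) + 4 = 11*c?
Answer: 14500273616508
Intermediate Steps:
h(c, H) = -4 + 11*c
O(g, f) = f - 159*g
w = 2174740 (w = 2175603 + (1204 - 159*13) = 2175603 + (1204 - 2067) = 2175603 - 863 = 2174740)
(M(-1119, 2164) + w)*(4236086 + h(-434, -2022)) = ((-1119)**2 + 2174740)*(4236086 + (-4 + 11*(-434))) = (1252161 + 2174740)*(4236086 + (-4 - 4774)) = 3426901*(4236086 - 4778) = 3426901*4231308 = 14500273616508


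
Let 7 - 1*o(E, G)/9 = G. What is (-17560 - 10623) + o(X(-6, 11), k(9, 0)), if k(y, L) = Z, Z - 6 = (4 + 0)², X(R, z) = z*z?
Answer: -28318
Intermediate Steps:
X(R, z) = z²
Z = 22 (Z = 6 + (4 + 0)² = 6 + 4² = 6 + 16 = 22)
k(y, L) = 22
o(E, G) = 63 - 9*G
(-17560 - 10623) + o(X(-6, 11), k(9, 0)) = (-17560 - 10623) + (63 - 9*22) = -28183 + (63 - 198) = -28183 - 135 = -28318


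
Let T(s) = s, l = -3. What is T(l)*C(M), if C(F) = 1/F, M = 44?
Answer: -3/44 ≈ -0.068182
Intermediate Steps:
C(F) = 1/F
T(l)*C(M) = -3/44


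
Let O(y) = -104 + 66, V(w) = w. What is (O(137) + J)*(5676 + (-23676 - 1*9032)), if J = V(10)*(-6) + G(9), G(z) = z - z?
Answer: 2649136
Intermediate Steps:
G(z) = 0
J = -60 (J = 10*(-6) + 0 = -60 + 0 = -60)
O(y) = -38
(O(137) + J)*(5676 + (-23676 - 1*9032)) = (-38 - 60)*(5676 + (-23676 - 1*9032)) = -98*(5676 + (-23676 - 9032)) = -98*(5676 - 32708) = -98*(-27032) = 2649136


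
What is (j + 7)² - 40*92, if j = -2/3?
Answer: -32759/9 ≈ -3639.9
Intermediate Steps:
j = -⅔ (j = -2*⅓ = -⅔ ≈ -0.66667)
(j + 7)² - 40*92 = (-⅔ + 7)² - 40*92 = (19/3)² - 3680 = 361/9 - 3680 = -32759/9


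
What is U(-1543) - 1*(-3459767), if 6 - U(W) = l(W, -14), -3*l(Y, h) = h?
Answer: 10379305/3 ≈ 3.4598e+6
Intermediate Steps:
l(Y, h) = -h/3
U(W) = 4/3 (U(W) = 6 - (-1)*(-14)/3 = 6 - 1*14/3 = 6 - 14/3 = 4/3)
U(-1543) - 1*(-3459767) = 4/3 - 1*(-3459767) = 4/3 + 3459767 = 10379305/3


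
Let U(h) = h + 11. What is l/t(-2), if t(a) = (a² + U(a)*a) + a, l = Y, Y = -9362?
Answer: 4681/8 ≈ 585.13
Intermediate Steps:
l = -9362
U(h) = 11 + h
t(a) = a + a² + a*(11 + a) (t(a) = (a² + (11 + a)*a) + a = (a² + a*(11 + a)) + a = a + a² + a*(11 + a))
l/t(-2) = -9362*(-1/(4*(6 - 2))) = -9362/(2*(-2)*4) = -9362/(-16) = -9362*(-1/16) = 4681/8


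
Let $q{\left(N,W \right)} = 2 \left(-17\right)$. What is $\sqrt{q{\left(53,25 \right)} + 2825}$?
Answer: $\sqrt{2791} \approx 52.83$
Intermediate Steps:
$q{\left(N,W \right)} = -34$
$\sqrt{q{\left(53,25 \right)} + 2825} = \sqrt{-34 + 2825} = \sqrt{2791}$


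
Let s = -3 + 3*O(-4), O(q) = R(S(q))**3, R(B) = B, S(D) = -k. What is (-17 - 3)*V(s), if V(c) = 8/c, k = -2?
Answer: -160/21 ≈ -7.6190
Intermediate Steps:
S(D) = 2 (S(D) = -1*(-2) = 2)
O(q) = 8 (O(q) = 2**3 = 8)
s = 21 (s = -3 + 3*8 = -3 + 24 = 21)
(-17 - 3)*V(s) = (-17 - 3)*(8/21) = -160/21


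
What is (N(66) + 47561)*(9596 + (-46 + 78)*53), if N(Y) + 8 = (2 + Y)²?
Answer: 589182684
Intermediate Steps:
N(Y) = -8 + (2 + Y)²
(N(66) + 47561)*(9596 + (-46 + 78)*53) = ((-8 + (2 + 66)²) + 47561)*(9596 + (-46 + 78)*53) = ((-8 + 68²) + 47561)*(9596 + 32*53) = ((-8 + 4624) + 47561)*(9596 + 1696) = (4616 + 47561)*11292 = 52177*11292 = 589182684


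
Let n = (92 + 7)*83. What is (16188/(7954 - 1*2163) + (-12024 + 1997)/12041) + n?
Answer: 573103587878/69729431 ≈ 8219.0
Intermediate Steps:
n = 8217 (n = 99*83 = 8217)
(16188/(7954 - 1*2163) + (-12024 + 1997)/12041) + n = (16188/(7954 - 1*2163) + (-12024 + 1997)/12041) + 8217 = (16188/(7954 - 2163) - 10027*1/12041) + 8217 = (16188/5791 - 10027/12041) + 8217 = 136853351/69729431 + 8217 = 573103587878/69729431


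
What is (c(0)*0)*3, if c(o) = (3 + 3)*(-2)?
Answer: 0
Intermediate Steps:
c(o) = -12 (c(o) = 6*(-2) = -12)
(c(0)*0)*3 = -12*0*3 = 0*3 = 0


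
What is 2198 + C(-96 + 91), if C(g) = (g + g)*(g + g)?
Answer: 2298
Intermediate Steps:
C(g) = 4*g**2 (C(g) = (2*g)*(2*g) = 4*g**2)
2198 + C(-96 + 91) = 2198 + 4*(-96 + 91)**2 = 2198 + 4*(-5)**2 = 2198 + 4*25 = 2198 + 100 = 2298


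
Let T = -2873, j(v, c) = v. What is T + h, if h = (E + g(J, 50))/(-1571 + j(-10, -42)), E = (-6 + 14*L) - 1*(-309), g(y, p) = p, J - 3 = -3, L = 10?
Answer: -267218/93 ≈ -2873.3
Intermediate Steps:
J = 0 (J = 3 - 3 = 0)
E = 443 (E = (-6 + 14*10) - 1*(-309) = (-6 + 140) + 309 = 134 + 309 = 443)
h = -29/93 (h = (443 + 50)/(-1571 - 10) = 493/(-1581) = 493*(-1/1581) = -29/93 ≈ -0.31183)
T + h = -2873 - 29/93 = -267218/93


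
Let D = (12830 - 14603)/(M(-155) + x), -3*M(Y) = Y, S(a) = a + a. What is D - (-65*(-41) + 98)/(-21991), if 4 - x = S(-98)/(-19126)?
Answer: -1114173586926/35113623457 ≈ -31.731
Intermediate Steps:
S(a) = 2*a
M(Y) = -Y/3
x = 38154/9563 (x = 4 - 2*(-98)/(-19126) = 4 - (-196)*(-1)/19126 = 4 - 1*98/9563 = 4 - 98/9563 = 38154/9563 ≈ 3.9898)
D = -50865597/1596727 (D = (12830 - 14603)/(-1/3*(-155) + 38154/9563) = -1773/(155/3 + 38154/9563) = -1773/1596727/28689 = -1773*28689/1596727 = -50865597/1596727 ≈ -31.856)
D - (-65*(-41) + 98)/(-21991) = -50865597/1596727 - (-65*(-41) + 98)/(-21991) = -50865597/1596727 - (2665 + 98)*(-1)/21991 = -50865597/1596727 - 2763*(-1)/21991 = -50865597/1596727 - 1*(-2763/21991) = -50865597/1596727 + 2763/21991 = -1114173586926/35113623457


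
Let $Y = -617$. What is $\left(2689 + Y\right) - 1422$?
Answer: $650$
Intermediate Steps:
$\left(2689 + Y\right) - 1422 = \left(2689 - 617\right) - 1422 = 2072 - 1422 = 650$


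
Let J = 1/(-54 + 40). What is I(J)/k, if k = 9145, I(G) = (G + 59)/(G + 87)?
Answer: 165/2225893 ≈ 7.4128e-5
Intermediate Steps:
J = -1/14 (J = 1/(-14) = -1/14 ≈ -0.071429)
I(G) = (59 + G)/(87 + G)
I(J)/k = ((59 - 1/14)/(87 - 1/14))/9145 = ((825/14)/(1217/14))*(1/9145) = ((14/1217)*(825/14))*(1/9145) = (825/1217)*(1/9145) = 165/2225893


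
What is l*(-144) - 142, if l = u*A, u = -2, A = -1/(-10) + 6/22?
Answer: -1906/55 ≈ -34.655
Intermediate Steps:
A = 41/110 (A = -1*(-⅒) + 6*(1/22) = ⅒ + 3/11 = 41/110 ≈ 0.37273)
l = -41/55 (l = -2*41/110 = -41/55 ≈ -0.74545)
l*(-144) - 142 = -41/55*(-144) - 142 = 5904/55 - 142 = -1906/55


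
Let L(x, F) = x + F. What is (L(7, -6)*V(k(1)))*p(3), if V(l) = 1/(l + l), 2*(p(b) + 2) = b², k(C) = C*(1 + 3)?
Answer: 5/16 ≈ 0.31250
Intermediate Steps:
k(C) = 4*C (k(C) = C*4 = 4*C)
p(b) = -2 + b²/2
L(x, F) = F + x
V(l) = 1/(2*l)
(L(7, -6)*V(k(1)))*p(3) = ((-6 + 7)*(1/(2*((4*1)))))*(-2 + (½)*3²) = (1*((½)/4))*(-2 + (½)*9) = (1*((½)*(¼)))*(-2 + 9/2) = (1*(⅛))*(5/2) = (⅛)*(5/2) = 5/16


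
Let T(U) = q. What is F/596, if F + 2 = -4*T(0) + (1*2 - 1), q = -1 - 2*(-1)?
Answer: -5/596 ≈ -0.0083893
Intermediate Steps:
q = 1 (q = -1 + 2 = 1)
T(U) = 1
F = -5 (F = -2 + (-4*1 + (1*2 - 1)) = -2 + (-4 + (2 - 1)) = -2 + (-4 + 1) = -2 - 3 = -5)
F/596 = -5/596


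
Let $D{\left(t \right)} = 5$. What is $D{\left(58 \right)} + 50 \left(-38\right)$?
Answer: $-1895$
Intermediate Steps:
$D{\left(58 \right)} + 50 \left(-38\right) = 5 + 50 \left(-38\right) = 5 - 1900 = -1895$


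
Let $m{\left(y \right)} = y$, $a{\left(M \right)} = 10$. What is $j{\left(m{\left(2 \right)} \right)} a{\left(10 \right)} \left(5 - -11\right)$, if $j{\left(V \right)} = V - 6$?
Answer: $-640$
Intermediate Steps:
$j{\left(V \right)} = -6 + V$ ($j{\left(V \right)} = V - 6 = -6 + V$)
$j{\left(m{\left(2 \right)} \right)} a{\left(10 \right)} \left(5 - -11\right) = \left(-6 + 2\right) 10 \left(5 - -11\right) = \left(-4\right) 10 \left(5 + 11\right) = \left(-40\right) 16 = -640$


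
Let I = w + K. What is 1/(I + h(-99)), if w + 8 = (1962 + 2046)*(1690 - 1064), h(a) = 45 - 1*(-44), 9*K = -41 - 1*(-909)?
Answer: 9/22582669 ≈ 3.9854e-7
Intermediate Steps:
K = 868/9 (K = (-41 - 1*(-909))/9 = (-41 + 909)/9 = (⅑)*868 = 868/9 ≈ 96.444)
h(a) = 89 (h(a) = 45 + 44 = 89)
w = 2509000 (w = -8 + (1962 + 2046)*(1690 - 1064) = -8 + 4008*626 = -8 + 2509008 = 2509000)
I = 22581868/9 (I = 2509000 + 868/9 = 22581868/9 ≈ 2.5091e+6)
1/(I + h(-99)) = 1/(22581868/9 + 89) = 1/(22582669/9) = 9/22582669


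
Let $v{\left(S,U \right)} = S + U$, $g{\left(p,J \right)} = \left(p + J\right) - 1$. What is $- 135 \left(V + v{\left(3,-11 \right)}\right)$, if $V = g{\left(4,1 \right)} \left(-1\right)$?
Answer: $1620$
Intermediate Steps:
$g{\left(p,J \right)} = -1 + J + p$ ($g{\left(p,J \right)} = \left(J + p\right) - 1 = -1 + J + p$)
$V = -4$ ($V = \left(-1 + 1 + 4\right) \left(-1\right) = 4 \left(-1\right) = -4$)
$- 135 \left(V + v{\left(3,-11 \right)}\right) = - 135 \left(-4 + \left(3 - 11\right)\right) = - 135 \left(-4 - 8\right) = \left(-135\right) \left(-12\right) = 1620$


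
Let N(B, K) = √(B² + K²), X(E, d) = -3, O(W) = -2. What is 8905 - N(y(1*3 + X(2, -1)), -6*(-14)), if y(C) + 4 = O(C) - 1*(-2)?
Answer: 8905 - 4*√442 ≈ 8820.9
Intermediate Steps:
y(C) = -4 (y(C) = -4 + (-2 - 1*(-2)) = -4 + (-2 + 2) = -4 + 0 = -4)
8905 - N(y(1*3 + X(2, -1)), -6*(-14)) = 8905 - √((-4)² + (-6*(-14))²) = 8905 - √(16 + 84²) = 8905 - √(16 + 7056) = 8905 - √7072 = 8905 - 4*√442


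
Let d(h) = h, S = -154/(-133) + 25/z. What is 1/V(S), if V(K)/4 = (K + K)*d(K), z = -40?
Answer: 2888/6561 ≈ 0.44018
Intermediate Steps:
S = 81/152 (S = -154/(-133) + 25/(-40) = -154*(-1/133) + 25*(-1/40) = 22/19 - 5/8 = 81/152 ≈ 0.53290)
V(K) = 8*K**2 (V(K) = 4*((K + K)*K) = 4*((2*K)*K) = 4*(2*K**2) = 8*K**2)
1/V(S) = 1/(8*(81/152)**2) = 1/(8*(6561/23104)) = 1/(6561/2888) = 2888/6561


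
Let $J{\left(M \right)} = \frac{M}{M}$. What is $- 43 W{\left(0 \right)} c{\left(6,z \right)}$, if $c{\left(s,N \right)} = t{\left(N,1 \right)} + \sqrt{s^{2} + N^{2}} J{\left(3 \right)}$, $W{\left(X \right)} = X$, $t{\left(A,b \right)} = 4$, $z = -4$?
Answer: $0$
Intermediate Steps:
$J{\left(M \right)} = 1$
$c{\left(s,N \right)} = 4 + \sqrt{N^{2} + s^{2}}$ ($c{\left(s,N \right)} = 4 + \sqrt{s^{2} + N^{2}} \cdot 1 = 4 + \sqrt{N^{2} + s^{2}} \cdot 1 = 4 + \sqrt{N^{2} + s^{2}}$)
$- 43 W{\left(0 \right)} c{\left(6,z \right)} = \left(-43\right) 0 \left(4 + \sqrt{\left(-4\right)^{2} + 6^{2}}\right) = 0 \left(4 + \sqrt{16 + 36}\right) = 0 \left(4 + \sqrt{52}\right) = 0 \left(4 + 2 \sqrt{13}\right) = 0$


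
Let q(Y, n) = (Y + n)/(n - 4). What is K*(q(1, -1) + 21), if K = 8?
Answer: 168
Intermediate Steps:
q(Y, n) = (Y + n)/(-4 + n)
K*(q(1, -1) + 21) = 8*((1 - 1)/(-4 - 1) + 21) = 8*(0/(-5) + 21) = 8*(-⅕*0 + 21) = 8*(0 + 21) = 8*21 = 168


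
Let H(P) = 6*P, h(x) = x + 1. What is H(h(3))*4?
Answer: 96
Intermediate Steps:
h(x) = 1 + x
H(h(3))*4 = (6*(1 + 3))*4 = (6*4)*4 = 24*4 = 96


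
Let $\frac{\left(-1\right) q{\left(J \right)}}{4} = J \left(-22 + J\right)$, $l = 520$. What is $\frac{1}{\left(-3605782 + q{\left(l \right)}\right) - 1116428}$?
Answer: $- \frac{1}{5758050} \approx -1.7367 \cdot 10^{-7}$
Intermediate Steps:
$q{\left(J \right)} = - 4 J \left(-22 + J\right)$
$\frac{1}{\left(-3605782 + q{\left(l \right)}\right) - 1116428} = \frac{1}{\left(-3605782 + 4 \cdot 520 \left(22 - 520\right)\right) - 1116428} = \frac{1}{\left(-3605782 + 4 \cdot 520 \left(-498\right)\right) - 1116428} = \frac{1}{\left(-3605782 - 1035840\right) - 1116428} = \frac{1}{-4641622 - 1116428} = \frac{1}{-5758050} = - \frac{1}{5758050}$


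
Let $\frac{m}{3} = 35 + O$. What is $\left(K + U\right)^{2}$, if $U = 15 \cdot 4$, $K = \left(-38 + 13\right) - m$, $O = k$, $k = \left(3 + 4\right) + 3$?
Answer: $10000$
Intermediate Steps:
$k = 10$ ($k = 7 + 3 = 10$)
$O = 10$
$m = 135$ ($m = 3 \left(35 + 10\right) = 3 \cdot 45 = 135$)
$K = -160$ ($K = \left(-38 + 13\right) - 135 = -25 - 135 = -160$)
$U = 60$
$\left(K + U\right)^{2} = \left(-160 + 60\right)^{2} = \left(-100\right)^{2} = 10000$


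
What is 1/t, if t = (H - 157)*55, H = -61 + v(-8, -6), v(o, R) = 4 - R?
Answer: -1/11440 ≈ -8.7413e-5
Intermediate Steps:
H = -51 (H = -61 + (4 - 1*(-6)) = -61 + (4 + 6) = -61 + 10 = -51)
t = -11440 (t = (-51 - 157)*55 = -208*55 = -11440)
1/t = 1/(-11440) = -1/11440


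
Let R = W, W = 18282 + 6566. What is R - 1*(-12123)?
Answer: 36971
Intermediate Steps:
W = 24848
R = 24848
R - 1*(-12123) = 24848 - 1*(-12123) = 24848 + 12123 = 36971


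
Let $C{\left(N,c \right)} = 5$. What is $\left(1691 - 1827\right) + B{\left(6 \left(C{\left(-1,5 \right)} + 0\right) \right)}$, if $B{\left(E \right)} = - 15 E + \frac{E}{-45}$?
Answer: $- \frac{1760}{3} \approx -586.67$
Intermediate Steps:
$B{\left(E \right)} = - \frac{676 E}{45}$ ($B{\left(E \right)} = - 15 E + E \left(- \frac{1}{45}\right) = - 15 E - \frac{E}{45} = - \frac{676 E}{45}$)
$\left(1691 - 1827\right) + B{\left(6 \left(C{\left(-1,5 \right)} + 0\right) \right)} = \left(1691 - 1827\right) - \frac{676 \cdot 6 \left(5 + 0\right)}{45} = -136 - \frac{676 \cdot 6 \cdot 5}{45} = -136 - \frac{1352}{3} = - \frac{1760}{3}$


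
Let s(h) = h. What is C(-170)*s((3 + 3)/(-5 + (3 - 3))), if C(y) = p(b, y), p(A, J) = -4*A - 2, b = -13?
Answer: -60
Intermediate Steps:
p(A, J) = -2 - 4*A
C(y) = 50 (C(y) = -2 - 4*(-13) = -2 + 52 = 50)
C(-170)*s((3 + 3)/(-5 + (3 - 3))) = 50*((3 + 3)/(-5 + (3 - 3))) = 50*(6/(-5 + 0)) = 50*(6/(-5)) = 50*(6*(-⅕)) = 50*(-6/5) = -60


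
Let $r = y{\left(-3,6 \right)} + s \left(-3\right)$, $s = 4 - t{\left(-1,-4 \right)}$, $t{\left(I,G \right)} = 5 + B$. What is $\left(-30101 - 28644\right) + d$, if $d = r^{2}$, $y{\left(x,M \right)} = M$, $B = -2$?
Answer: $-58736$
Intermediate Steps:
$t{\left(I,G \right)} = 3$ ($t{\left(I,G \right)} = 5 - 2 = 3$)
$s = 1$ ($s = 4 - 3 = 1$)
$r = 3$ ($r = 6 + 1 \left(-3\right) = 6 - 3 = 3$)
$d = 9$ ($d = 3^{2} = 9$)
$\left(-30101 - 28644\right) + d = \left(-30101 - 28644\right) + 9 = -58745 + 9 = -58736$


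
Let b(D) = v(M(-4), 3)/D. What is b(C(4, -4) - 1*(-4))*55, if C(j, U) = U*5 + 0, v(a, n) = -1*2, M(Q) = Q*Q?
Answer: 55/8 ≈ 6.8750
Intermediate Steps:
M(Q) = Q²
v(a, n) = -2
C(j, U) = 5*U (C(j, U) = 5*U + 0 = 5*U)
b(D) = -2/D
b(C(4, -4) - 1*(-4))*55 = -2/(5*(-4) - 1*(-4))*55 = -2/(-20 + 4)*55 = -2/(-16)*55 = -2*(-1/16)*55 = (⅛)*55 = 55/8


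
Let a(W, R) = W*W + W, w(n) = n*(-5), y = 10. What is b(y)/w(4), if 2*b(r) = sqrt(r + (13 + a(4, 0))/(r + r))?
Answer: -sqrt(1165)/400 ≈ -0.085330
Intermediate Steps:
w(n) = -5*n
a(W, R) = W + W**2 (a(W, R) = W**2 + W = W + W**2)
b(r) = sqrt(r + 33/(2*r))/2 (b(r) = sqrt(r + (13 + 4*(1 + 4))/(r + r))/2 = sqrt(r + (13 + 4*5)/((2*r)))/2 = sqrt(r + (13 + 20)*(1/(2*r)))/2 = sqrt(r + 33*(1/(2*r)))/2 = sqrt(r + 33/(2*r))/2)
b(y)/w(4) = (sqrt(4*10 + 66/10)/4)/((-5*4)) = (sqrt(40 + 66*(1/10))/4)/(-20) = (sqrt(40 + 33/5)/4)*(-1/20) = (sqrt(233/5)/4)*(-1/20) = ((sqrt(1165)/5)/4)*(-1/20) = (sqrt(1165)/20)*(-1/20) = -sqrt(1165)/400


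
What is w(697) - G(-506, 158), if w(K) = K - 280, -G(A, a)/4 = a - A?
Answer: 3073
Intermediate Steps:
G(A, a) = -4*a + 4*A (G(A, a) = -4*(a - A) = -4*a + 4*A)
w(K) = -280 + K
w(697) - G(-506, 158) = (-280 + 697) - (-4*158 + 4*(-506)) = 417 - (-632 - 2024) = 417 - 1*(-2656) = 417 + 2656 = 3073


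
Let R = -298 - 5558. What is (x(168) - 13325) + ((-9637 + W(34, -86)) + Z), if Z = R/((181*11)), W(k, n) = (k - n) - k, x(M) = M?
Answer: -45217484/1991 ≈ -22711.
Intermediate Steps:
W(k, n) = -n
R = -5856
Z = -5856/1991 (Z = -5856/(181*11) = -5856/1991 ≈ -2.9412)
(x(168) - 13325) + ((-9637 + W(34, -86)) + Z) = (168 - 13325) + ((-9637 - 1*(-86)) - 5856/1991) = -13157 + ((-9637 + 86) - 5856/1991) = -13157 + (-9551 - 5856/1991) = -13157 - 19021897/1991 = -45217484/1991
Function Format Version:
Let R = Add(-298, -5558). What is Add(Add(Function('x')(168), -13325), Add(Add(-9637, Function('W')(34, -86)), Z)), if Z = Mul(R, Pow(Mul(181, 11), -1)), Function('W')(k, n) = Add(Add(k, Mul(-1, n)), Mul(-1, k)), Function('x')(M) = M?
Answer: Rational(-45217484, 1991) ≈ -22711.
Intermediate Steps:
Function('W')(k, n) = Mul(-1, n)
R = -5856
Z = Rational(-5856, 1991) (Z = Mul(-5856, Pow(Mul(181, 11), -1)) = Mul(-5856, Pow(1991, -1)) = Mul(-5856, Rational(1, 1991)) = Rational(-5856, 1991) ≈ -2.9412)
Add(Add(Function('x')(168), -13325), Add(Add(-9637, Function('W')(34, -86)), Z)) = Add(Add(168, -13325), Add(Add(-9637, Mul(-1, -86)), Rational(-5856, 1991))) = Add(-13157, Add(Add(-9637, 86), Rational(-5856, 1991))) = Add(-13157, Add(-9551, Rational(-5856, 1991))) = Add(-13157, Rational(-19021897, 1991)) = Rational(-45217484, 1991)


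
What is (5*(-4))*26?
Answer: -520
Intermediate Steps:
(5*(-4))*26 = -20*26 = -520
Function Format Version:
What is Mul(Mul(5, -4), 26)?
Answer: -520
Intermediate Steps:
Mul(Mul(5, -4), 26) = Mul(-20, 26) = -520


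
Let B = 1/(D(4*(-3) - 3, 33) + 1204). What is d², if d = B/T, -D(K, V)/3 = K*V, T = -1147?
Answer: 1/9512801624089 ≈ 1.0512e-13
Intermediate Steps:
D(K, V) = -3*K*V
B = 1/2689 (B = 1/(-3*(4*(-3) - 3)*33 + 1204) = 1/(-3*(-12 - 3)*33 + 1204) = 1/(-3*(-15)*33 + 1204) = 1/(1485 + 1204) = 1/2689 ≈ 0.00037189)
d = -1/3084283 (d = (1/2689)/(-1147) = (1/2689)*(-1/1147) = -1/3084283 ≈ -3.2422e-7)
d² = (-1/3084283)² = 1/9512801624089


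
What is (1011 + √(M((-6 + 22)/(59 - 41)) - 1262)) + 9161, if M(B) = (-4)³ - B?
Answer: 10172 + I*√11942/3 ≈ 10172.0 + 36.427*I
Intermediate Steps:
M(B) = -64 - B
(1011 + √(M((-6 + 22)/(59 - 41)) - 1262)) + 9161 = (1011 + √((-64 - (-6 + 22)/(59 - 41)) - 1262)) + 9161 = (1011 + √((-64 - 16/18) - 1262)) + 9161 = (1011 + √((-64 - 1*8/9) - 1262)) + 9161 = (1011 + √((-64 - 8/9) - 1262)) + 9161 = (1011 + √(-584/9 - 1262)) + 9161 = (1011 + √(-11942/9)) + 9161 = (1011 + I*√11942/3) + 9161 = 10172 + I*√11942/3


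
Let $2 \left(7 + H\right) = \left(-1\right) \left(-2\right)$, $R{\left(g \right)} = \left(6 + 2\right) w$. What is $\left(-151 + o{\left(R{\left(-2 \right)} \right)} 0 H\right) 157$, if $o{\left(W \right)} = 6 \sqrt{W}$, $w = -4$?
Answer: $-23707$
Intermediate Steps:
$R{\left(g \right)} = -32$ ($R{\left(g \right)} = \left(6 + 2\right) \left(-4\right) = 8 \left(-4\right) = -32$)
$H = -6$ ($H = -7 + \frac{\left(-1\right) \left(-2\right)}{2} = -7 + \frac{1}{2} \cdot 2 = -7 + 1 = -6$)
$\left(-151 + o{\left(R{\left(-2 \right)} \right)} 0 H\right) 157 = \left(-151 + 6 \sqrt{-32} \cdot 0 \left(-6\right)\right) 157 = \left(-151 + 6 \cdot 4 i \sqrt{2} \cdot 0 \left(-6\right)\right) 157 = \left(-151 + 24 i \sqrt{2} \cdot 0 \left(-6\right)\right) 157 = \left(-151 + 0 \left(-6\right)\right) 157 = \left(-151 + 0\right) 157 = \left(-151\right) 157 = -23707$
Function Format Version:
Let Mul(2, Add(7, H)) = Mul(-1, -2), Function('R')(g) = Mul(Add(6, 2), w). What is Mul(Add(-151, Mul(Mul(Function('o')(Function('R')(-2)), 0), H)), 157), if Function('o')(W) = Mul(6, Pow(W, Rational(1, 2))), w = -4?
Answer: -23707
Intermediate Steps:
Function('R')(g) = -32 (Function('R')(g) = Mul(Add(6, 2), -4) = Mul(8, -4) = -32)
H = -6 (H = Add(-7, Mul(Rational(1, 2), Mul(-1, -2))) = Add(-7, Mul(Rational(1, 2), 2)) = Add(-7, 1) = -6)
Mul(Add(-151, Mul(Mul(Function('o')(Function('R')(-2)), 0), H)), 157) = Mul(Add(-151, Mul(Mul(Mul(6, Pow(-32, Rational(1, 2))), 0), -6)), 157) = Mul(Add(-151, Mul(Mul(Mul(6, Mul(4, I, Pow(2, Rational(1, 2)))), 0), -6)), 157) = Mul(Add(-151, Mul(Mul(Mul(24, I, Pow(2, Rational(1, 2))), 0), -6)), 157) = Mul(Add(-151, Mul(0, -6)), 157) = Mul(Add(-151, 0), 157) = Mul(-151, 157) = -23707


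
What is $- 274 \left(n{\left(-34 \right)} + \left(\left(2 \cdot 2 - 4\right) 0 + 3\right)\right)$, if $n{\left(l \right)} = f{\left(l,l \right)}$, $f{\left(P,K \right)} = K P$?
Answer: $-317566$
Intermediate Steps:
$n{\left(l \right)} = l^{2}$ ($n{\left(l \right)} = l l = l^{2}$)
$- 274 \left(n{\left(-34 \right)} + \left(\left(2 \cdot 2 - 4\right) 0 + 3\right)\right) = - 274 \left(\left(-34\right)^{2} + \left(\left(2 \cdot 2 - 4\right) 0 + 3\right)\right) = - 274 \left(1156 + \left(\left(4 - 4\right) 0 + 3\right)\right) = - 274 \left(1156 + \left(0 \cdot 0 + 3\right)\right) = - 274 \left(1156 + \left(0 + 3\right)\right) = - 274 \left(1156 + 3\right) = \left(-274\right) 1159 = -317566$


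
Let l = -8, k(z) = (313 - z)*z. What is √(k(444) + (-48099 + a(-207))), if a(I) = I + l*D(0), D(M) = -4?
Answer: I*√106438 ≈ 326.25*I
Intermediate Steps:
k(z) = z*(313 - z)
a(I) = 32 + I (a(I) = I - 8*(-4) = I + 32 = 32 + I)
√(k(444) + (-48099 + a(-207))) = √(444*(313 - 1*444) + (-48099 + (32 - 207))) = √(444*(313 - 444) + (-48099 - 175)) = √(444*(-131) - 48274) = √(-58164 - 48274) = √(-106438) = I*√106438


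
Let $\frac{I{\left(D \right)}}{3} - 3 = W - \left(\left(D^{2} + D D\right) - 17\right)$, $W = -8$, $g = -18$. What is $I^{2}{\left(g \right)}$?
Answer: $3640464$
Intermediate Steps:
$I{\left(D \right)} = 36 - 6 D^{2}$ ($I{\left(D \right)} = 9 + 3 \left(-8 - \left(\left(D^{2} + D D\right) - 17\right)\right) = 9 + 3 \left(-8 - \left(\left(D^{2} + D^{2}\right) - 17\right)\right) = 9 + 3 \left(-8 - \left(2 D^{2} - 17\right)\right) = 9 + 3 \left(-8 - \left(-17 + 2 D^{2}\right)\right) = 9 + 3 \left(9 - 2 D^{2}\right) = 9 - \left(-27 + 6 D^{2}\right) = 36 - 6 D^{2}$)
$I^{2}{\left(g \right)} = \left(36 - 6 \left(-18\right)^{2}\right)^{2} = \left(36 - 1944\right)^{2} = \left(-1908\right)^{2} = 3640464$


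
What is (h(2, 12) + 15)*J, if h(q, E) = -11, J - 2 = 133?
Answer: 540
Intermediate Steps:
J = 135 (J = 2 + 133 = 135)
(h(2, 12) + 15)*J = (-11 + 15)*135 = 4*135 = 540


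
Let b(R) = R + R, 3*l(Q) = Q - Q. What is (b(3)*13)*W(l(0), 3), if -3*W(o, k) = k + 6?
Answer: -234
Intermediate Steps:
l(Q) = 0 (l(Q) = (Q - Q)/3 = (⅓)*0 = 0)
b(R) = 2*R
W(o, k) = -2 - k/3 (W(o, k) = -(k + 6)/3 = -(6 + k)/3 = -2 - k/3)
(b(3)*13)*W(l(0), 3) = ((2*3)*13)*(-2 - ⅓*3) = (6*13)*(-2 - 1) = 78*(-3) = -234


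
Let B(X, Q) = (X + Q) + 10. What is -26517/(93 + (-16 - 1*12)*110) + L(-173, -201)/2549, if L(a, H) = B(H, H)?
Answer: 66420929/7613863 ≈ 8.7237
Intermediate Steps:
B(X, Q) = 10 + Q + X (B(X, Q) = (Q + X) + 10 = 10 + Q + X)
L(a, H) = 10 + 2*H (L(a, H) = 10 + H + H = 10 + 2*H)
-26517/(93 + (-16 - 1*12)*110) + L(-173, -201)/2549 = -26517/(93 + (-16 - 1*12)*110) + (10 + 2*(-201))/2549 = -26517/(93 + (-16 - 12)*110) + (10 - 402)*(1/2549) = -26517/(93 - 28*110) - 392*1/2549 = -26517/(93 - 3080) - 392/2549 = -26517/(-2987) - 392/2549 = -26517*(-1/2987) - 392/2549 = 26517/2987 - 392/2549 = 66420929/7613863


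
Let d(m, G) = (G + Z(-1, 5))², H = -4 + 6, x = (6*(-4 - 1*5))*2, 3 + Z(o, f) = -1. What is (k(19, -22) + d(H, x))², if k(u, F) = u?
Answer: 157828969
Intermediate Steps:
Z(o, f) = -4 (Z(o, f) = -3 - 1 = -4)
x = -108 (x = (6*(-4 - 5))*2 = (6*(-9))*2 = -54*2 = -108)
H = 2
d(m, G) = (-4 + G)² (d(m, G) = (G - 4)² = (-4 + G)²)
(k(19, -22) + d(H, x))² = (19 + (-4 - 108)²)² = (19 + (-112)²)² = (19 + 12544)² = 12563² = 157828969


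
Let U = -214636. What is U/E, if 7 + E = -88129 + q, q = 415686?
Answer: -107318/163775 ≈ -0.65528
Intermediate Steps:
E = 327550 (E = -7 + (-88129 + 415686) = -7 + 327557 = 327550)
U/E = -214636/327550 = -214636*1/327550 = -107318/163775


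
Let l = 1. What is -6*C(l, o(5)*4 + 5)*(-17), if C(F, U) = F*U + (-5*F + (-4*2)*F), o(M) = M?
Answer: 1224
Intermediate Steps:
C(F, U) = -13*F + F*U (C(F, U) = F*U + (-5*F - 8*F) = F*U - 13*F = -13*F + F*U)
-6*C(l, o(5)*4 + 5)*(-17) = -6*(-13 + (5*4 + 5))*(-17) = -6*(-13 + (20 + 5))*(-17) = -6*(-13 + 25)*(-17) = -6*12*(-17) = -72*(-17) = 1224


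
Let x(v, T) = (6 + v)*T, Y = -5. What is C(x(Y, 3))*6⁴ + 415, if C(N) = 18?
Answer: 23743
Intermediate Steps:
x(v, T) = T*(6 + v)
C(x(Y, 3))*6⁴ + 415 = 18*6⁴ + 415 = 18*1296 + 415 = 23328 + 415 = 23743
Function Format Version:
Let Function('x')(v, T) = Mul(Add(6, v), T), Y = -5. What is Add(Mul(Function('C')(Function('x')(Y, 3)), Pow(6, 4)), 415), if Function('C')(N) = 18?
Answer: 23743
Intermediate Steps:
Function('x')(v, T) = Mul(T, Add(6, v))
Add(Mul(Function('C')(Function('x')(Y, 3)), Pow(6, 4)), 415) = Add(Mul(18, Pow(6, 4)), 415) = Add(Mul(18, 1296), 415) = Add(23328, 415) = 23743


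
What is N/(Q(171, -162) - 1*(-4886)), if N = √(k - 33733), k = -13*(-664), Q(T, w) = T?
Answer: 3*I*√2789/5057 ≈ 0.031329*I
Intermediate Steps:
k = 8632
N = 3*I*√2789 (N = √(8632 - 33733) = √(-25101) = 3*I*√2789 ≈ 158.43*I)
N/(Q(171, -162) - 1*(-4886)) = (3*I*√2789)/(171 - 1*(-4886)) = (3*I*√2789)/(171 + 4886) = (3*I*√2789)/5057 = (3*I*√2789)*(1/5057) = 3*I*√2789/5057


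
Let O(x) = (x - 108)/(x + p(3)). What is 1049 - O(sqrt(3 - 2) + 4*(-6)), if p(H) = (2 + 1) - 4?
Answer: 25045/24 ≈ 1043.5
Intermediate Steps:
p(H) = -1 (p(H) = 3 - 4 = -1)
O(x) = (-108 + x)/(-1 + x) (O(x) = (x - 108)/(x - 1) = (-108 + x)/(-1 + x))
1049 - O(sqrt(3 - 2) + 4*(-6)) = 1049 - (-108 + (sqrt(3 - 2) + 4*(-6)))/(-1 + (sqrt(3 - 2) + 4*(-6))) = 1049 - (-108 + (sqrt(1) - 24))/(-1 + (sqrt(1) - 24)) = 1049 - (-108 + (1 - 24))/(-1 + (1 - 24)) = 1049 - (-108 - 23)/(-1 - 23) = 1049 - (-131)/(-24) = 1049 - (-1)*(-131)/24 = 1049 - 1*131/24 = 1049 - 131/24 = 25045/24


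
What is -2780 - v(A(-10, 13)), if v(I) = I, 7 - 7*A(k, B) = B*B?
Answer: -19298/7 ≈ -2756.9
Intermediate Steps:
A(k, B) = 1 - B**2/7 (A(k, B) = 1 - B*B/7 = 1 - B**2/7)
-2780 - v(A(-10, 13)) = -2780 - (1 - 1/7*13**2) = -2780 - (1 - 1/7*169) = -2780 - (1 - 169/7) = -2780 - 1*(-162/7) = -2780 + 162/7 = -19298/7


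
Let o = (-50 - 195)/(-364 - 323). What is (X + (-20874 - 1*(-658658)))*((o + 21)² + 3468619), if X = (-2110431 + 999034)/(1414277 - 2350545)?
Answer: 977691377396425860468055/441889471692 ≈ 2.2125e+12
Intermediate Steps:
o = 245/687 (o = -245/(-687) = -245*(-1/687) = 245/687 ≈ 0.35662)
X = 1111397/936268 (X = -1111397/(-936268) = -1111397*(-1/936268) = 1111397/936268 ≈ 1.1870)
(X + (-20874 - 1*(-658658)))*((o + 21)² + 3468619) = (1111397/936268 + (-20874 - 1*(-658658)))*((245/687 + 21)² + 3468619) = (1111397/936268 + (-20874 + 658658))*((14672/687)² + 3468619) = (1111397/936268 + 637784)*(215267584/471969 + 3468619) = (597137861509/936268)*(1637295908395/471969) = 977691377396425860468055/441889471692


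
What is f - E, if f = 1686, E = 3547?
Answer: -1861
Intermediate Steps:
f - E = 1686 - 1*3547 = 1686 - 3547 = -1861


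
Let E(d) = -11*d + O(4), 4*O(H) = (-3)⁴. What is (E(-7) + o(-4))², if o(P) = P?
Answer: 139129/16 ≈ 8695.6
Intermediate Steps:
O(H) = 81/4 (O(H) = (¼)*(-3)⁴ = (¼)*81 = 81/4)
E(d) = 81/4 - 11*d (E(d) = -11*d + 81/4 = 81/4 - 11*d)
(E(-7) + o(-4))² = ((81/4 - 11*(-7)) - 4)² = ((81/4 + 77) - 4)² = (389/4 - 4)² = (373/4)² = 139129/16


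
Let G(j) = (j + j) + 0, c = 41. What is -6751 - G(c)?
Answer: -6833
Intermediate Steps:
G(j) = 2*j (G(j) = 2*j + 0 = 2*j)
-6751 - G(c) = -6751 - 2*41 = -6751 - 1*82 = -6751 - 82 = -6833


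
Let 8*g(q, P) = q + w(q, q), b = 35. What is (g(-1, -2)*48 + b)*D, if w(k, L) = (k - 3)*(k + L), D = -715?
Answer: -55055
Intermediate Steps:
w(k, L) = (-3 + k)*(L + k)
g(q, P) = -5*q/8 + q²/4 (g(q, P) = (q + (q² - 3*q - 3*q + q*q))/8 = (q + (q² - 3*q - 3*q + q²))/8 = (q + (-6*q + 2*q²))/8 = (-5*q + 2*q²)/8 = -5*q/8 + q²/4)
(g(-1, -2)*48 + b)*D = (((⅛)*(-1)*(-5 + 2*(-1)))*48 + 35)*(-715) = (((⅛)*(-1)*(-5 - 2))*48 + 35)*(-715) = (((⅛)*(-1)*(-7))*48 + 35)*(-715) = ((7/8)*48 + 35)*(-715) = (42 + 35)*(-715) = 77*(-715) = -55055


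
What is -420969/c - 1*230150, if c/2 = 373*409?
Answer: -70222408069/305114 ≈ -2.3015e+5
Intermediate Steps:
c = 305114 (c = 2*(373*409) = 2*152557 = 305114)
-420969/c - 1*230150 = -420969/305114 - 1*230150 = -420969*1/305114 - 230150 = -420969/305114 - 230150 = -70222408069/305114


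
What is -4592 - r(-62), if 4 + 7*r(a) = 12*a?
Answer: -31396/7 ≈ -4485.1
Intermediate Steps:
r(a) = -4/7 + 12*a/7 (r(a) = -4/7 + (12*a)/7 = -4/7 + 12*a/7)
-4592 - r(-62) = -4592 - (-4/7 + (12/7)*(-62)) = -4592 - (-4/7 - 744/7) = -4592 - 1*(-748/7) = -4592 + 748/7 = -31396/7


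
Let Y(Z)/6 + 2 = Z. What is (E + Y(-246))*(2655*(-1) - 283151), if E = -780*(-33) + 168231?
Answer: -55012796298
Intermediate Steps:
Y(Z) = -12 + 6*Z
E = 193971 (E = 25740 + 168231 = 193971)
(E + Y(-246))*(2655*(-1) - 283151) = (193971 + (-12 + 6*(-246)))*(2655*(-1) - 283151) = (193971 + (-12 - 1476))*(-2655 - 283151) = (193971 - 1488)*(-285806) = 192483*(-285806) = -55012796298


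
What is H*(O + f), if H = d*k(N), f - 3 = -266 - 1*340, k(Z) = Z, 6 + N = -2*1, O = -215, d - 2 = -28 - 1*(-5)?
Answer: -137424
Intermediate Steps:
d = -21 (d = 2 + (-28 - 1*(-5)) = 2 + (-28 + 5) = 2 - 23 = -21)
N = -8 (N = -6 - 2*1 = -6 - 2 = -8)
f = -603 (f = 3 + (-266 - 1*340) = 3 + (-266 - 340) = 3 - 606 = -603)
H = 168 (H = -21*(-8) = 168)
H*(O + f) = 168*(-215 - 603) = 168*(-818) = -137424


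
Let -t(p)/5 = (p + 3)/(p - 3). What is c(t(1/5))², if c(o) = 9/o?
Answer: 3969/1600 ≈ 2.4806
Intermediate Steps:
t(p) = -5*(3 + p)/(-3 + p) (t(p) = -5*(p + 3)/(p - 3) = -5*(3 + p)/(-3 + p))
c(t(1/5))² = (9/((5*(-3 - 1/5)/(-3 + 1/5))))² = (9/((5*(-3 - 1*⅕)/(-3 + ⅕))))² = (9/((5*(-3 - ⅕)/(-14/5))))² = (9/((5*(-5/14)*(-16/5))))² = (9/(40/7))² = (9*(7/40))² = (63/40)² = 3969/1600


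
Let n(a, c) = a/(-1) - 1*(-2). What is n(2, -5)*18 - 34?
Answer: -34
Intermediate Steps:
n(a, c) = 2 - a (n(a, c) = a*(-1) + 2 = -a + 2 = 2 - a)
n(2, -5)*18 - 34 = (2 - 1*2)*18 - 34 = (2 - 2)*18 - 34 = 0*18 - 34 = 0 - 34 = -34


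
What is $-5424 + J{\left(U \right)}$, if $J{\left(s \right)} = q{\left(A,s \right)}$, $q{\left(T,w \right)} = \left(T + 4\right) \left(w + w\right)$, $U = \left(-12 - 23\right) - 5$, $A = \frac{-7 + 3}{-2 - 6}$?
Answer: $-5784$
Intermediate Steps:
$A = \frac{1}{2}$ ($A = - \frac{4}{-8} = \left(-4\right) \left(- \frac{1}{8}\right) = \frac{1}{2} \approx 0.5$)
$U = -40$ ($U = \left(-12 - 23\right) - 5 = -35 - 5 = -40$)
$q{\left(T,w \right)} = 2 w \left(4 + T\right)$ ($q{\left(T,w \right)} = \left(4 + T\right) 2 w = 2 w \left(4 + T\right)$)
$J{\left(s \right)} = 9 s$ ($J{\left(s \right)} = 2 s \left(4 + \frac{1}{2}\right) = 2 s \frac{9}{2} = 9 s$)
$-5424 + J{\left(U \right)} = -5424 + 9 \left(-40\right) = -5424 - 360 = -5784$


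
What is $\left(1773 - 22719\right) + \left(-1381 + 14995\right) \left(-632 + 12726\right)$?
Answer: $164626770$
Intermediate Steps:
$\left(1773 - 22719\right) + \left(-1381 + 14995\right) \left(-632 + 12726\right) = -20946 + 13614 \cdot 12094 = -20946 + 164647716 = 164626770$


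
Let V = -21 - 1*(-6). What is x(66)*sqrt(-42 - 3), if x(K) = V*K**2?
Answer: -196020*I*sqrt(5) ≈ -4.3831e+5*I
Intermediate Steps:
V = -15 (V = -21 + 6 = -15)
x(K) = -15*K**2
x(66)*sqrt(-42 - 3) = (-15*66**2)*sqrt(-42 - 3) = (-15*4356)*sqrt(-45) = -196020*I*sqrt(5)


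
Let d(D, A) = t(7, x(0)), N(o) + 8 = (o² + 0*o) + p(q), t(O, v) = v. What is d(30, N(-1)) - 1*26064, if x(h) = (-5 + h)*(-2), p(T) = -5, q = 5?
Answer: -26054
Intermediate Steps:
x(h) = 10 - 2*h
N(o) = -13 + o² (N(o) = -8 + ((o² + 0*o) - 5) = -8 + ((o² + 0) - 5) = -8 + (o² - 5) = -8 + (-5 + o²) = -13 + o²)
d(D, A) = 10 (d(D, A) = 10 - 2*0 = 10 + 0 = 10)
d(30, N(-1)) - 1*26064 = 10 - 1*26064 = 10 - 26064 = -26054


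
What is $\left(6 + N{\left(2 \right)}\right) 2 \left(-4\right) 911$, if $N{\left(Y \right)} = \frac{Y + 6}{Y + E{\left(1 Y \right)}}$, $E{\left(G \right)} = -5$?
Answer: $- \frac{72880}{3} \approx -24293.0$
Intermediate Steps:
$N{\left(Y \right)} = \frac{6 + Y}{-5 + Y}$ ($N{\left(Y \right)} = \frac{Y + 6}{Y - 5} = \frac{6 + Y}{-5 + Y}$)
$\left(6 + N{\left(2 \right)}\right) 2 \left(-4\right) 911 = \left(6 + \frac{6 + 2}{-5 + 2}\right) 2 \left(-4\right) 911 = \left(6 + \frac{1}{-3} \cdot 8\right) \left(-8\right) 911 = \left(6 - \frac{8}{3}\right) \left(-8\right) 911 = \frac{10}{3} \left(-8\right) 911 = \left(- \frac{80}{3}\right) 911 = - \frac{72880}{3}$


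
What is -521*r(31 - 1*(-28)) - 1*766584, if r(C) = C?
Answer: -797323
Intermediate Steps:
-521*r(31 - 1*(-28)) - 1*766584 = -521*(31 - 1*(-28)) - 1*766584 = -521*(31 + 28) - 766584 = -521*59 - 766584 = -30739 - 766584 = -797323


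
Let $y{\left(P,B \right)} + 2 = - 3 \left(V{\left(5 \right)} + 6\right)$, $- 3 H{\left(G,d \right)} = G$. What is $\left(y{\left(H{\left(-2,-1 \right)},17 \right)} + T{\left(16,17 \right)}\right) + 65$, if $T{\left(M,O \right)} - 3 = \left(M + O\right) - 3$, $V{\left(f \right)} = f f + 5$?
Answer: $-12$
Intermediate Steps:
$V{\left(f \right)} = 5 + f^{2}$ ($V{\left(f \right)} = f^{2} + 5 = 5 + f^{2}$)
$H{\left(G,d \right)} = - \frac{G}{3}$
$T{\left(M,O \right)} = M + O$ ($T{\left(M,O \right)} = 3 - \left(3 - M - O\right) = 3 + \left(-3 + M + O\right) = M + O$)
$y{\left(P,B \right)} = -110$ ($y{\left(P,B \right)} = -2 - 3 \left(\left(5 + 5^{2}\right) + 6\right) = -2 - 3 \left(\left(5 + 25\right) + 6\right) = -2 - 3 \left(30 + 6\right) = -2 - 108 = -110$)
$\left(y{\left(H{\left(-2,-1 \right)},17 \right)} + T{\left(16,17 \right)}\right) + 65 = \left(-110 + \left(16 + 17\right)\right) + 65 = \left(-110 + 33\right) + 65 = -77 + 65 = -12$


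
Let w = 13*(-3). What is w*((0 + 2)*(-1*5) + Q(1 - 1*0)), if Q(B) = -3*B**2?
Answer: 507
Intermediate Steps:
w = -39
w*((0 + 2)*(-1*5) + Q(1 - 1*0)) = -39*((0 + 2)*(-1*5) - 3*(1 - 1*0)**2) = -39*(2*(-5) - 3*(1 + 0)**2) = -39*(-10 - 3*1**2) = -39*(-10 - 3*1) = -39*(-10 - 3) = -39*(-13) = 507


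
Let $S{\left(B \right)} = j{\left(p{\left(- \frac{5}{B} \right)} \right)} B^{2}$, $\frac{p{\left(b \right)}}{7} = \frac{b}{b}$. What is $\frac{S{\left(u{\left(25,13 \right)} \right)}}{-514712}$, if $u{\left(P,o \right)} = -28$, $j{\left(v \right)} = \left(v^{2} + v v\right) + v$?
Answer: $- \frac{10290}{64339} \approx -0.15993$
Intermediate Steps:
$p{\left(b \right)} = 7$ ($p{\left(b \right)} = 7 \frac{b}{b} = 7 \cdot 1 = 7$)
$j{\left(v \right)} = v + 2 v^{2}$ ($j{\left(v \right)} = \left(v^{2} + v^{2}\right) + v = 2 v^{2} + v = v + 2 v^{2}$)
$S{\left(B \right)} = 105 B^{2}$ ($S{\left(B \right)} = 7 \left(1 + 2 \cdot 7\right) B^{2} = 7 \left(1 + 14\right) B^{2} = 7 \cdot 15 B^{2} = 105 B^{2}$)
$\frac{S{\left(u{\left(25,13 \right)} \right)}}{-514712} = \frac{105 \left(-28\right)^{2}}{-514712} = 105 \cdot 784 \left(- \frac{1}{514712}\right) = 82320 \left(- \frac{1}{514712}\right) = - \frac{10290}{64339}$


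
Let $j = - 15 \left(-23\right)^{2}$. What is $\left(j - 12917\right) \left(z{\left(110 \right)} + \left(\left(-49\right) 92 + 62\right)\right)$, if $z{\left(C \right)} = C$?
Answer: $90414272$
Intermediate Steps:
$j = -7935$ ($j = \left(-15\right) 529 = -7935$)
$\left(j - 12917\right) \left(z{\left(110 \right)} + \left(\left(-49\right) 92 + 62\right)\right) = \left(-7935 - 12917\right) \left(110 + \left(\left(-49\right) 92 + 62\right)\right) = - 20852 \left(110 + \left(-4508 + 62\right)\right) = - 20852 \left(110 - 4446\right) = \left(-20852\right) \left(-4336\right) = 90414272$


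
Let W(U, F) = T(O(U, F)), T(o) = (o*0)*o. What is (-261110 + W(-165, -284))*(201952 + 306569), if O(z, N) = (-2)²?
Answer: -132779918310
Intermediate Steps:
O(z, N) = 4
T(o) = 0 (T(o) = 0*o = 0)
W(U, F) = 0
(-261110 + W(-165, -284))*(201952 + 306569) = (-261110 + 0)*(201952 + 306569) = -261110*508521 = -132779918310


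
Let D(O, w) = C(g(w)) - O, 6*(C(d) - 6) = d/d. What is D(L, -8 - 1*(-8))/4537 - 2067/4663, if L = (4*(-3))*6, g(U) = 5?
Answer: -54080927/126936186 ≈ -0.42605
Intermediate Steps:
L = -72 (L = -12*6 = -72)
C(d) = 37/6 (C(d) = 6 + (d/d)/6 = 6 + (⅙)*1 = 6 + ⅙ = 37/6)
D(O, w) = 37/6 - O
D(L, -8 - 1*(-8))/4537 - 2067/4663 = (37/6 - 1*(-72))/4537 - 2067/4663 = (37/6 + 72)*(1/4537) - 2067*1/4663 = (469/6)*(1/4537) - 2067/4663 = 469/27222 - 2067/4663 = -54080927/126936186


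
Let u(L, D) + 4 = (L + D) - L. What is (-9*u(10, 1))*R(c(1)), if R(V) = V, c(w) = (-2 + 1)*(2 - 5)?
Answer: 81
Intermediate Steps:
c(w) = 3 (c(w) = -1*(-3) = 3)
u(L, D) = -4 + D (u(L, D) = -4 + ((L + D) - L) = -4 + ((D + L) - L) = -4 + D)
(-9*u(10, 1))*R(c(1)) = -9*(-4 + 1)*3 = -9*(-3)*3 = 27*3 = 81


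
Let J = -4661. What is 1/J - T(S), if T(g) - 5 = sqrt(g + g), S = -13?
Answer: -23306/4661 - I*sqrt(26) ≈ -5.0002 - 5.099*I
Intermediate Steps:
T(g) = 5 + sqrt(2)*sqrt(g) (T(g) = 5 + sqrt(g + g) = 5 + sqrt(2*g) = 5 + sqrt(2)*sqrt(g))
1/J - T(S) = 1/(-4661) - (5 + sqrt(2)*sqrt(-13)) = -1/4661 - (5 + sqrt(2)*(I*sqrt(13))) = -1/4661 - (5 + I*sqrt(26)) = -1/4661 + (-5 - I*sqrt(26)) = -23306/4661 - I*sqrt(26)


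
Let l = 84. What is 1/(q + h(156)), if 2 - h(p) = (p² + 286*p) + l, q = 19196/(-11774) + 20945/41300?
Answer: -117740/8128195409 ≈ -1.4485e-5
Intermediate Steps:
q = -132249/117740 (q = 19196*(-1/11774) + 20945*(1/41300) = -9598/5887 + 71/140 = -132249/117740 ≈ -1.1232)
h(p) = -82 - p² - 286*p (h(p) = 2 - ((p² + 286*p) + 84) = 2 - (84 + p² + 286*p) = 2 + (-84 - p² - 286*p) = -82 - p² - 286*p)
1/(q + h(156)) = 1/(-132249/117740 + (-82 - 1*156² - 286*156)) = 1/(-132249/117740 + (-82 - 1*24336 - 44616)) = 1/(-132249/117740 + (-82 - 24336 - 44616)) = 1/(-132249/117740 - 69034) = 1/(-8128195409/117740) = -117740/8128195409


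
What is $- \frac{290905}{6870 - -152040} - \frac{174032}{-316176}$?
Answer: $- \frac{268007309}{209348034} \approx -1.2802$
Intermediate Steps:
$- \frac{290905}{6870 - -152040} - \frac{174032}{-316176} = - \frac{290905}{6870 + 152040} - - \frac{10877}{19761} = - \frac{290905}{158910} + \frac{10877}{19761} = \left(-290905\right) \frac{1}{158910} + \frac{10877}{19761} = - \frac{58181}{31782} + \frac{10877}{19761} = - \frac{268007309}{209348034}$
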